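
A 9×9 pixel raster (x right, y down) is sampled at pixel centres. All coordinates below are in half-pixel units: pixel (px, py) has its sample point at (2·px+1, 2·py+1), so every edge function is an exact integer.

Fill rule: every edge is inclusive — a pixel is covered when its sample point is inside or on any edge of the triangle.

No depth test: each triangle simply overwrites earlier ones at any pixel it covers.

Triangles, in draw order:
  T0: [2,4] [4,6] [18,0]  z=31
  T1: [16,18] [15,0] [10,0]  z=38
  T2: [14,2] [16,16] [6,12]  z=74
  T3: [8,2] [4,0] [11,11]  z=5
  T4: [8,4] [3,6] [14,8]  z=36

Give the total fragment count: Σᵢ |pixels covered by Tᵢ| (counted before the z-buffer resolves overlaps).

T0:
  2·area = 40  (B↔C swapped to make it positive)
  edge (2, 4)→(18, 0): d=(16,-4) inclusive
  edge (18, 0)→(4, 6): d=(-14,6) inclusive
  edge (4, 6)→(2, 4): d=(-2,-2) inclusive
    (7,0)@(15, 1): e=[4,4,32] → X
    (8,0)@(17, 1): e=[12,-8,36] → .
    (0,1)@(1, 3): e=[-20,60,0] → .  [on edge]
    (3,1)@(7, 3): e=[4,24,12] → X
    (4,1)@(9, 3): e=[12,12,16] → X
    (5,1)@(11, 3): e=[20,0,20] → X  [on edge]
    (6,1)@(13, 3): e=[28,-12,24] → .
    (7,1)@(15, 3): e=[36,-24,28] → .
    (1,2)@(3, 5): e=[20,20,0] → X  [on edge]
    (2,2)@(5, 5): e=[28,8,4] → X
    (3,2)@(7, 5): e=[36,-4,8] → .
    (4,2)@(9, 5): e=[44,-16,12] → .
    (2,3)@(5, 7): e=[60,-20,0] → .  [on edge]
    (3,4)@(7, 9): e=[100,-60,0] → .  [on edge]
    (4,5)@(9, 11): e=[140,-100,0] → .  [on edge]
    (5,6)@(11, 13): e=[180,-140,0] → .  [on edge]
    (6,7)@(13, 15): e=[220,-180,0] → .  [on edge]
    (7,8)@(15, 17): e=[260,-220,0] → .  [on edge]
  covered (6 px):
    . . . . . . . X .
    . . . X X X . . .
    . X X . . . . . .
    . . . . . . . . .
    . . . . . . . . .
    . . . . . . . . .
    . . . . . . . . .
    . . . . . . . . .
    . . . . . . . . .
T1:
  2·area = 90  (B↔C swapped to make it positive)
  edge (16, 18)→(10, 0): d=(-6,-18) inclusive
  edge (10, 0)→(15, 0): d=(5,0) inclusive
  edge (15, 0)→(16, 18): d=(1,18) inclusive
    (5,0)@(11, 1): e=[12,5,73] → X
    (6,0)@(13, 1): e=[48,5,37] → X
    (7,0)@(15, 1): e=[84,5,1] → X
    (8,0)@(17, 1): e=[120,5,-35] → .
    (5,1)@(11, 3): e=[0,15,75] → X  [on edge]
    (8,1)@(17, 3): e=[108,15,-33] → .
    (5,2)@(11, 5): e=[-12,25,77] → .
    (6,2)@(13, 5): e=[24,25,41] → X
    (8,2)@(17, 5): e=[96,25,-31] → .
    (6,3)@(13, 7): e=[12,35,43] → X
    (8,3)@(17, 7): e=[84,35,-29] → .
    (6,4)@(13, 9): e=[0,45,45] → X  [on edge]
    (7,7)@(15, 15): e=[0,75,15] → X  [on edge]
  covered (15 px):
    . . . . . X X X .
    . . . . . X X X .
    . . . . . . X X .
    . . . . . . X X .
    . . . . . . X X .
    . . . . . . . X .
    . . . . . . . X .
    . . . . . . . X .
    . . . . . . . . .
T2:
  2·area = 132
  edge (14, 2)→(16, 16): d=(2,14) inclusive
  edge (16, 16)→(6, 12): d=(-10,-4) inclusive
  edge (6, 12)→(14, 2): d=(8,-10) inclusive
    (6,2)@(13, 5): e=[20,98,14] → X
    (7,2)@(15, 5): e=[-8,106,34] → .
    (5,3)@(11, 7): e=[52,70,10] → X
    (7,3)@(15, 7): e=[-4,86,50] → .
    (4,4)@(9, 9): e=[84,42,6] → X
    (7,4)@(15, 9): e=[0,66,66] → X  [on edge]
    (8,4)@(17, 9): e=[-28,74,86] → .
    (3,5)@(7, 11): e=[116,14,2] → X
    (8,5)@(17, 11): e=[-24,54,102] → .
    (3,6)@(7, 13): e=[120,-6,18] → .
    (4,6)@(9, 13): e=[92,2,38] → X
    (8,6)@(17, 13): e=[-20,34,118] → .
  covered (17 px):
    . . . . . . . . .
    . . . . . . . . .
    . . . . . . X . .
    . . . . . X X . .
    . . . . X X X X .
    . . . X X X X X .
    . . . . X X X X .
    . . . . . . . X .
    . . . . . . . . .
T3:
  2·area = 30  (B↔C swapped to make it positive)
  edge (8, 2)→(11, 11): d=(3,9) inclusive
  edge (11, 11)→(4, 0): d=(-7,-11) inclusive
  edge (4, 0)→(8, 2): d=(4,2) inclusive
    (2,0)@(5, 1): e=[24,4,2] → X
    (3,0)@(7, 1): e=[6,26,-2] → .
    (2,1)@(5, 3): e=[30,-10,10] → .
    (3,1)@(7, 3): e=[12,12,6] → X
    (4,1)@(9, 3): e=[-6,34,2] → .
    (3,2)@(7, 5): e=[18,-2,14] → .
    (4,2)@(9, 5): e=[0,20,10] → X  [on edge]
    (5,2)@(11, 5): e=[-18,42,6] → .
    (4,3)@(9, 7): e=[6,6,18] → X
    (5,3)@(11, 7): e=[-12,28,14] → .
    (4,4)@(9, 9): e=[12,-8,26] → .
    (5,5)@(11, 11): e=[0,0,30] → X  [on edge]
    (6,8)@(13, 17): e=[0,-20,50] → .  [on edge]
  covered (5 px):
    . . X . . . . . .
    . . . X . . . . .
    . . . . X . . . .
    . . . . X . . . .
    . . . . . . . . .
    . . . . . X . . .
    . . . . . . . . .
    . . . . . . . . .
    . . . . . . . . .
T4:
  2·area = 32  (B↔C swapped to make it positive)
  edge (8, 4)→(14, 8): d=(6,4) inclusive
  edge (14, 8)→(3, 6): d=(-11,-2) inclusive
  edge (3, 6)→(8, 4): d=(5,-2) inclusive
    (3,2)@(7, 5): e=[10,19,3] → X
    (4,2)@(9, 5): e=[2,23,7] → X
    (5,2)@(11, 5): e=[-6,27,11] → .
    (3,3)@(7, 7): e=[22,-3,13] → .
    (4,3)@(9, 7): e=[14,1,17] → X
    (5,3)@(11, 7): e=[6,5,21] → X
    (6,3)@(13, 7): e=[-2,9,25] → .
    (4,4)@(9, 9): e=[26,-21,27] → .
    (5,4)@(11, 9): e=[18,-17,31] → .
  covered (4 px):
    . . . . . . . . .
    . . . . . . . . .
    . . . X X . . . .
    . . . . X X . . .
    . . . . . . . . .
    . . . . . . . . .
    . . . . . . . . .
    . . . . . . . . .
    . . . . . . . . .

Result: 47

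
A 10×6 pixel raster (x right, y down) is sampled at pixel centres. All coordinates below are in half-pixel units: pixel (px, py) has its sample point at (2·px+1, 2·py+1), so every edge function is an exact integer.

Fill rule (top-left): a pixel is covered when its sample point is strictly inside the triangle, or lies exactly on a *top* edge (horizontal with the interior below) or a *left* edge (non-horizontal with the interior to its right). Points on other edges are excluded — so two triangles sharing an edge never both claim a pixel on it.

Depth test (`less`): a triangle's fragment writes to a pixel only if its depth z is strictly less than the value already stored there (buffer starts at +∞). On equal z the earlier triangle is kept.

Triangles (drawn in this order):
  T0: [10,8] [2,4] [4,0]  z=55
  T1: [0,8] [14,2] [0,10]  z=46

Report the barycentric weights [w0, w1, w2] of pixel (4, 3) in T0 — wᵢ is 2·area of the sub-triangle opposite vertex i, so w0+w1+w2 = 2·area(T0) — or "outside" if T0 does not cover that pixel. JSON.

T0:
  2·area = 40
  edge (10, 8)→(2, 4): d=(-8,-4) top-left  bias=+0
  edge (2, 4)→(4, 0): d=(2,-4) top-left  bias=+0
  edge (4, 0)→(10, 8): d=(6,8) right/bottom  bias=-1
    (1,1)@(3, 3): e=[12,2,26] → █
    (2,1)@(5, 3): e=[20,10,10] → █
    (3,1)@(7, 3): e=[28,18,-6] → ·
    (1,2)@(3, 5): e=[-4,6,38] → ·
    (2,2)@(5, 5): e=[4,14,22] → █
    (3,2)@(7, 5): e=[12,22,6] → █
    (4,2)@(9, 5): e=[20,30,-10] → ·
    (2,3)@(5, 7): e=[-12,18,34] → ·
    (3,3)@(7, 7): e=[-4,26,18] → ·
    (4,3)@(9, 7): e=[4,34,2] → █
    (5,3)@(11, 7): e=[12,42,-14] → ·
    (4,4)@(9, 9): e=[-12,38,14] → ·
  covered (5 px):
    · · · · · · · · · ·
    · █ █ · · · · · · ·
    · · █ █ · · · · · ·
    · · · · █ · · · · ·
    · · · · · · · · · ·
    · · · · · · · · · ·
T1:
  2·area = 28
  edge (0, 8)→(14, 2): d=(14,-6) top-left  bias=+0
  edge (14, 2)→(0, 10): d=(-14,8) right/bottom  bias=-1
  edge (0, 10)→(0, 8): d=(0,-2) top-left  bias=+0
    (3,2)@(7, 5): e=[0,14,14] → █  [on edge]
    (4,2)@(9, 5): e=[12,-2,18] → ·
    (1,3)@(3, 7): e=[4,18,6] → █
    (2,3)@(5, 7): e=[16,2,10] → █
    (3,3)@(7, 7): e=[28,-14,14] → ·
    (0,4)@(1, 9): e=[20,6,2] → █
    (1,4)@(3, 9): e=[32,-10,6] → ·
    (2,4)@(5, 9): e=[44,-26,10] → ·
    (0,5)@(1, 11): e=[48,-22,2] → ·
  covered (4 px):
    · · · · · · · · · ·
    · · · · · · · · · ·
    · · · █ · · · · · ·
    · █ █ · · · · · · ·
    █ · · · · · · · · ·
    · · · · · · · · · ·

Result: [34,2,4]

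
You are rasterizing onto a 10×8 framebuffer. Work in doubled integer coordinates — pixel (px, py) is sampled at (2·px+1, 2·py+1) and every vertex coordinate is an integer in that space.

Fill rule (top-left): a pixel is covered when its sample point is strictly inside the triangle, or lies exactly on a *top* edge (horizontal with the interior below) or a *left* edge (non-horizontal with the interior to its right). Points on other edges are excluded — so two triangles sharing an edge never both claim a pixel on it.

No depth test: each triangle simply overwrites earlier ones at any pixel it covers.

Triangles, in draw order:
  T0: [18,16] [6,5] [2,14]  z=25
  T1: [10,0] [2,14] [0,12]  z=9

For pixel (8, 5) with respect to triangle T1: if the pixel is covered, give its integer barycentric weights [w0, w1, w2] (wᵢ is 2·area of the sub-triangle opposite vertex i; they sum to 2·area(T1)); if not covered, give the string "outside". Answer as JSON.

T0:
  2·area = 152  (B↔C swapped to make it positive)
  edge (18, 16)→(2, 14): d=(-16,-2) top-left  bias=+0
  edge (2, 14)→(6, 5): d=(4,-9) top-left  bias=+0
  edge (6, 5)→(18, 16): d=(12,11) right/bottom  bias=-1
    (3,3)@(7, 7): e=[122,17,13] → #
    (4,3)@(9, 7): e=[126,35,-9] → ·
    (2,4)@(5, 9): e=[86,7,59] → #
    (4,4)@(9, 9): e=[94,43,15] → #
    (5,4)@(11, 9): e=[98,61,-7] → ·
    (2,5)@(5, 11): e=[54,15,83] → #
    (5,5)@(11, 11): e=[66,69,17] → #
    (6,5)@(13, 11): e=[70,87,-5] → ·
    (1,6)@(3, 13): e=[18,5,129] → #
    (6,6)@(13, 13): e=[38,95,19] → #
    (7,6)@(15, 13): e=[42,113,-3] → ·
    (1,7)@(3, 15): e=[-14,13,153] → ·
  covered (17 px):
    · · · · · · · · · ·
    · · · · · · · · · ·
    · · · · · · · · · ·
    · · · # · · · · · ·
    · · # # # · · · · ·
    · · # # # # · · · ·
    · # # # # # # · · ·
    · · · · · # # # · ·
T1:
  2·area = 44
  edge (10, 0)→(2, 14): d=(-8,14) right/bottom  bias=-1
  edge (2, 14)→(0, 12): d=(-2,-2) top-left  bias=+0
  edge (0, 12)→(10, 0): d=(10,-12) top-left  bias=+0
    (3,2)@(7, 5): e=[2,28,14] → #
    (4,2)@(9, 5): e=[-26,32,38] → ·
    (2,3)@(5, 7): e=[14,20,10] → #
    (3,3)@(7, 7): e=[-14,24,34] → ·
    (1,4)@(3, 9): e=[26,12,6] → #
    (2,4)@(5, 9): e=[-2,16,30] → ·
    (0,5)@(1, 11): e=[38,4,2] → #
    (2,5)@(5, 11): e=[-18,12,50] → ·
    (0,6)@(1, 13): e=[22,0,22] → #  [on edge]
    (1,6)@(3, 13): e=[-6,4,46] → ·
    (0,7)@(1, 15): e=[6,-4,42] → ·
    (1,7)@(3, 15): e=[-22,0,66] → ·  [on edge]
  covered (6 px):
    · · · · · · · · · ·
    · · · · · · · · · ·
    · · · # · · · · · ·
    · · # · · · · · · ·
    · # · · · · · · · ·
    # # · · · · · · · ·
    # · · · · · · · · ·
    · · · · · · · · · ·

Answer: "outside"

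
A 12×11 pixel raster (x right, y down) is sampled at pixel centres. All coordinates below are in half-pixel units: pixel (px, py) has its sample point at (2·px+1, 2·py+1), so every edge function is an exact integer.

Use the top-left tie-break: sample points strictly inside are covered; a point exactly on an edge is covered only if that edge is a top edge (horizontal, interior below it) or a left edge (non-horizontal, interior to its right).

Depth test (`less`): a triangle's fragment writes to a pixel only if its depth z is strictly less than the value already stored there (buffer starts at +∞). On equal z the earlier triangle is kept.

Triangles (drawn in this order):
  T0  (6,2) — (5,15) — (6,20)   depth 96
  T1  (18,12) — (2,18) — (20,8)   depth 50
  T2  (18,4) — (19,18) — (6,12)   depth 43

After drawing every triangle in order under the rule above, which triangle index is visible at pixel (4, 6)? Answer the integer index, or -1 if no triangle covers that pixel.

T0:
  2·area = 18  (B↔C swapped to make it positive)
  edge (6, 2)→(6, 20): d=(0,18) right/bottom  bias=-1
  edge (6, 20)→(5, 15): d=(-1,-5) top-left  bias=+0
  edge (5, 15)→(6, 2): d=(1,-13) top-left  bias=+0
    (1,2)@(3, 5): e=[54,0,-36] → ·  [on edge]
    (2,7)@(5, 15): e=[18,0,0] → █  [on edge]
    (3,7)@(7, 15): e=[-18,10,26] → ·
    (2,8)@(5, 17): e=[18,-2,2] → ·
  covered (1 px):
    · · · · · · · · · · · ·
    · · · · · · · · · · · ·
    · · · · · · · · · · · ·
    · · · · · · · · · · · ·
    · · · · · · · · · · · ·
    · · · · · · · · · · · ·
    · · · · · · · · · · · ·
    · · █ · · · · · · · · ·
    · · · · · · · · · · · ·
    · · · · · · · · · · · ·
    · · · · · · · · · · · ·
T1:
  2·area = 52
  edge (18, 12)→(2, 18): d=(-16,6) right/bottom  bias=-1
  edge (2, 18)→(20, 8): d=(18,-10) top-left  bias=+0
  edge (20, 8)→(18, 12): d=(-2,4) right/bottom  bias=-1
    (9,4)@(19, 9): e=[42,8,2] → █
    (10,4)@(21, 9): e=[30,28,-6] → ·
    (7,5)@(15, 11): e=[34,4,14] → █
    (8,5)@(17, 11): e=[22,24,6] → █
    (9,5)@(19, 11): e=[10,44,-2] → ·
    (5,6)@(11, 13): e=[26,0,26] → █  [on edge]
    (6,6)@(13, 13): e=[14,20,18] → █
    (8,6)@(17, 13): e=[-10,60,2] → ·
    (4,7)@(9, 15): e=[6,16,30] → █
    (5,7)@(11, 15): e=[-6,36,22] → ·
    (6,7)@(13, 15): e=[-18,56,14] → ·
    (7,7)@(15, 15): e=[-30,76,6] → ·
  covered (7 px):
    · · · · · · · · · · · ·
    · · · · · · · · · · · ·
    · · · · · · · · · · · ·
    · · · · · · · · · · · ·
    · · · · · · · · · █ · ·
    · · · · · · · █ █ · · ·
    · · · · · █ █ █ · · · ·
    · · · · █ · · · · · · ·
    · · · · · · · · · · · ·
    · · · · · · · · · · · ·
    · · · · · · · · · · · ·
T2:
  2·area = 176
  edge (18, 4)→(19, 18): d=(1,14) right/bottom  bias=-1
  edge (19, 18)→(6, 12): d=(-13,-6) top-left  bias=+0
  edge (6, 12)→(18, 4): d=(12,-8) top-left  bias=+0
    (8,2)@(17, 5): e=[15,157,4] → █
    (9,2)@(19, 5): e=[-13,169,20] → ·
    (7,3)@(15, 7): e=[45,119,12] → █
    (9,3)@(19, 7): e=[-11,143,44] → ·
    (5,4)@(11, 9): e=[103,69,4] → █
    (6,4)@(13, 9): e=[75,81,20] → █
    (9,4)@(19, 9): e=[-9,117,68] → ·
    (4,5)@(9, 11): e=[133,31,12] → █
    (9,5)@(19, 11): e=[-7,91,92] → ·
    (4,6)@(9, 13): e=[135,5,36] → █
    (9,6)@(19, 13): e=[-5,65,116] → ·
    (4,7)@(9, 15): e=[137,-21,60] → ·
  covered (21 px):
    · · · · · · · · · · · ·
    · · · · · · · · · · · ·
    · · · · · · · · █ · · ·
    · · · · · · · █ █ · · ·
    · · · · · █ █ █ █ · · ·
    · · · · █ █ █ █ █ · · ·
    · · · · █ █ █ █ █ · · ·
    · · · · · · █ █ █ · · ·
    · · · · · · · · █ · · ·
    · · · · · · · · · · · ·
    · · · · · · · · · · · ·

Z-buffer (winner per pixel, '.' = empty):
  . . . . . . . . . . . .
  . . . . . . . . . . . .
  . . . . . . . . 2 . . .
  . . . . . . . 2 2 . . .
  . . . . . 2 2 2 2 1 . .
  . . . . 2 2 2 2 2 . . .
  . . . . 2 2 2 2 2 . . .
  . . 0 . 1 . 2 2 2 . . .
  . . . . . . . . 2 . . .
  . . . . . . . . . . . .
  . . . . . . . . . . . .

Final: 2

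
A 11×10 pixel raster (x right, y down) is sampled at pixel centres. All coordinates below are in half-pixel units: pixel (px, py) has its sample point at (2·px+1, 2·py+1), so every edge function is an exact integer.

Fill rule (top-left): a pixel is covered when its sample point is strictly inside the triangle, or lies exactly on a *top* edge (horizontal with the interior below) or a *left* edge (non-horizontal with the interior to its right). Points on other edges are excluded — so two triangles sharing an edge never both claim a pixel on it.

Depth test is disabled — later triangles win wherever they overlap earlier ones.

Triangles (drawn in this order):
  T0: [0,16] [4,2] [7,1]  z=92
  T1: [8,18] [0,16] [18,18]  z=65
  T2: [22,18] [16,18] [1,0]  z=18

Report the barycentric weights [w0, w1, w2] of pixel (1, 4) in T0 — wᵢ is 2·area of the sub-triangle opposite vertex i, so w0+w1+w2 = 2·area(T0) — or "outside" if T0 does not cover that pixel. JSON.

T0:
  2·area = 38
  edge (0, 16)→(4, 2): d=(4,-14) top-left  bias=+0
  edge (4, 2)→(7, 1): d=(3,-1) top-left  bias=+0
  edge (7, 1)→(0, 16): d=(-7,15) right/bottom  bias=-1
    (3,0)@(7, 1): e=[38,0,0] → ·  [on edge]
    (0,1)@(1, 3): e=[-38,0,76] → ·  [on edge]
    (2,1)@(5, 3): e=[18,4,16] → █
    (3,1)@(7, 3): e=[46,6,-14] → ·
    (2,2)@(5, 5): e=[26,10,2] → █
    (3,2)@(7, 5): e=[54,12,-28] → ·
    (1,3)@(3, 7): e=[6,14,18] → █
    (2,3)@(5, 7): e=[34,16,-12] → ·
    (1,4)@(3, 9): e=[14,20,4] → █
    (2,4)@(5, 9): e=[42,22,-26] → ·
    (1,5)@(3, 11): e=[22,26,-10] → ·
    (0,6)@(1, 13): e=[2,30,6] → █
  covered (5 px):
    · · · · · · · · · · ·
    · · █ · · · · · · · ·
    · · █ · · · · · · · ·
    · █ · · · · · · · · ·
    · █ · · · · · · · · ·
    · · · · · · · · · · ·
    █ · · · · · · · · · ·
    · · · · · · · · · · ·
    · · · · · · · · · · ·
    · · · · · · · · · · ·
T1:
  2·area = 20
  edge (8, 18)→(0, 16): d=(-8,-2) top-left  bias=+0
  edge (0, 16)→(18, 18): d=(18,2) right/bottom  bias=-1
  edge (18, 18)→(8, 18): d=(-10,0) right/bottom  bias=-1
    (2,8)@(5, 17): e=[2,8,10] → █
    (3,8)@(7, 17): e=[6,4,10] → █
    (4,8)@(9, 17): e=[10,0,10] → ·  [on edge]
    (2,9)@(5, 19): e=[-14,44,-10] → ·
    (3,9)@(7, 19): e=[-10,40,-10] → ·
  covered (2 px):
    · · · · · · · · · · ·
    · · · · · · · · · · ·
    · · · · · · · · · · ·
    · · · · · · · · · · ·
    · · · · · · · · · · ·
    · · · · · · · · · · ·
    · · · · · · · · · · ·
    · · · · · · · · · · ·
    · · █ █ · · · · · · ·
    · · · · · · · · · · ·
T2:
  2·area = 108
  edge (22, 18)→(16, 18): d=(-6,0) right/bottom  bias=-1
  edge (16, 18)→(1, 0): d=(-15,-18) top-left  bias=+0
  edge (1, 0)→(22, 18): d=(21,18) right/bottom  bias=-1
    (3,3)@(7, 7): e=[66,3,39] → █
    (4,3)@(9, 7): e=[66,39,3] → █
    (5,3)@(11, 7): e=[66,75,-33] → ·
    (3,4)@(7, 9): e=[54,-27,81] → ·
    (4,4)@(9, 9): e=[54,9,45] → █
    (5,4)@(11, 9): e=[54,45,9] → █
    (6,4)@(13, 9): e=[54,81,-27] → ·
    (4,5)@(9, 11): e=[42,-21,87] → ·
    (5,5)@(11, 11): e=[42,15,51] → █
    (6,5)@(13, 11): e=[42,51,15] → █
    (7,5)@(15, 11): e=[42,87,-21] → ·
    (5,6)@(11, 13): e=[30,-15,93] → ·
  covered (12 px):
    · · · · · · · · · · ·
    · · · · · · · · · · ·
    · · · · · · · · · · ·
    · · · █ █ · · · · · ·
    · · · · █ █ · · · · ·
    · · · · · █ █ · · · ·
    · · · · · · █ █ · · ·
    · · · · · · · █ █ · ·
    · · · · · · · · █ █ ·
    · · · · · · · · · · ·

Answer: [20,4,14]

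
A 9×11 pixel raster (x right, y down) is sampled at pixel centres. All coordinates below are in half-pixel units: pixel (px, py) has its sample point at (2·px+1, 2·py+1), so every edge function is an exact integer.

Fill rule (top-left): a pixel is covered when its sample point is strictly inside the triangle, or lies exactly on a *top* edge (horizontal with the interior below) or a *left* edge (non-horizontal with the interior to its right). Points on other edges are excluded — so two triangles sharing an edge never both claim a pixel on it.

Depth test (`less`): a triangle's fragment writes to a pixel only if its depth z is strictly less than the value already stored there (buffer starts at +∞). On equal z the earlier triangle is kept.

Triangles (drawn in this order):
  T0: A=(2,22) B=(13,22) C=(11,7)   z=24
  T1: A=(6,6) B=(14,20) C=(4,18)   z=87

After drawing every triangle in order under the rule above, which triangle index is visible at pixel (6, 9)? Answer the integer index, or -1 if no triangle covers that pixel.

T0:
  2·area = 165  (B↔C swapped to make it positive)
  edge (2, 22)→(11, 7): d=(9,-15) top-left  bias=+0
  edge (11, 7)→(13, 22): d=(2,15) right/bottom  bias=-1
  edge (13, 22)→(2, 22): d=(-11,0) right/bottom  bias=-1
    (5,3)@(11, 7): e=[0,0,165] → ·  [on edge]
    (5,4)@(11, 9): e=[18,4,143] → #
    (6,4)@(13, 9): e=[48,-26,143] → ·
    (4,5)@(9, 11): e=[6,38,121] → #
    (6,5)@(13, 11): e=[66,-22,121] → ·
    (4,6)@(9, 13): e=[24,42,99] → #
    (6,6)@(13, 13): e=[84,-18,99] → ·
    (3,7)@(7, 15): e=[12,76,77] → #
    (6,7)@(13, 15): e=[102,-14,77] → ·
    (2,8)@(5, 17): e=[0,110,55] → #  [on edge]
    (6,8)@(13, 17): e=[120,-10,55] → ·
    (2,9)@(5, 19): e=[18,114,33] → #
  covered (21 px):
    · · · · · · · · ·
    · · · · · · · · ·
    · · · · · · · · ·
    · · · · · · · · ·
    · · · · · # · · ·
    · · · · # # · · ·
    · · · · # # · · ·
    · · · # # # · · ·
    · · # # # # · · ·
    · · # # # # · · ·
    · # # # # # · · ·
T1:
  2·area = 124
  edge (6, 6)→(14, 20): d=(8,14) right/bottom  bias=-1
  edge (14, 20)→(4, 18): d=(-10,-2) top-left  bias=+0
  edge (4, 18)→(6, 6): d=(2,-12) top-left  bias=+0
    (3,4)@(7, 9): e=[10,96,18] → #
    (4,4)@(9, 9): e=[-18,100,42] → ·
    (3,5)@(7, 11): e=[26,76,22] → #
    (4,5)@(9, 11): e=[-2,80,46] → ·
    (2,6)@(5, 13): e=[70,52,2] → #
    (4,6)@(9, 13): e=[14,60,50] → #
    (5,6)@(11, 13): e=[-14,64,74] → ·
    (2,7)@(5, 15): e=[86,32,6] → #
    (5,7)@(11, 15): e=[2,44,78] → #
    (6,7)@(13, 15): e=[-26,48,102] → ·
    (2,8)@(5, 17): e=[102,12,10] → #
    (6,8)@(13, 17): e=[-10,28,106] → ·
    (4,9)@(9, 19): e=[62,0,62] → #  [on edge]
  covered (16 px):
    · · · · · · · · ·
    · · · · · · · · ·
    · · · · · · · · ·
    · · · · · · · · ·
    · · · # · · · · ·
    · · · # · · · · ·
    · · # # # · · · ·
    · · # # # # · · ·
    · · # # # # · · ·
    · · · · # # # · ·
    · · · · · · · · ·

Z-buffer (winner per pixel, '.' = empty):
  . . . . . . . . .
  . . . . . . . . .
  . . . . . . . . .
  . . . . . . . . .
  . . . 1 . 0 . . .
  . . . 1 0 0 . . .
  . . 1 1 0 0 . . .
  . . 1 0 0 0 . . .
  . . 0 0 0 0 . . .
  . . 0 0 0 0 1 . .
  . 0 0 0 0 0 . . .

Answer: 1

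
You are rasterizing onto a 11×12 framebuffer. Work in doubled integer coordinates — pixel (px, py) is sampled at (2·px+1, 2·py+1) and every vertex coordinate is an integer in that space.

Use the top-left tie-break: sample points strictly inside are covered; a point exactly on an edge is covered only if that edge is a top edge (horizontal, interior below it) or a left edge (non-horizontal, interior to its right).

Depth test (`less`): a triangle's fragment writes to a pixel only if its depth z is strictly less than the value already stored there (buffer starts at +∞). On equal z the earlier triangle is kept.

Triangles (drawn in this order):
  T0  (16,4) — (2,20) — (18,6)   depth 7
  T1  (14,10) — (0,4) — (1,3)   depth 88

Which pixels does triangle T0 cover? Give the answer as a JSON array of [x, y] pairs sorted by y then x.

T0:
  2·area = 60  (B↔C swapped to make it positive)
  edge (16, 4)→(18, 6): d=(2,2) right/bottom  bias=-1
  edge (18, 6)→(2, 20): d=(-16,14) right/bottom  bias=-1
  edge (2, 20)→(16, 4): d=(14,-16) top-left  bias=+0
    (6,0)@(13, 1): e=[0,150,-90] → ·  [on edge]
    (7,1)@(15, 3): e=[0,90,-30] → ·  [on edge]
    (8,2)@(17, 5): e=[0,30,30] → ·  [on edge]
    (7,3)@(15, 7): e=[8,26,26] → #
    (8,3)@(17, 7): e=[4,-2,58] → ·
    (9,3)@(19, 7): e=[0,-30,90] → ·  [on edge]
    (6,4)@(13, 9): e=[16,22,22] → #
    (7,4)@(15, 9): e=[12,-6,54] → ·
    (10,4)@(21, 9): e=[0,-90,150] → ·  [on edge]
    (5,5)@(11, 11): e=[24,18,18] → #
    (6,5)@(13, 11): e=[20,-10,50] → ·
    (4,6)@(9, 13): e=[32,14,14] → #
  covered (7 px):
    · · · · · · · · · · ·
    · · · · · · · · · · ·
    · · · · · · · · · · ·
    · · · · · · · # · · ·
    · · · · · · # · · · ·
    · · · · · # · · · · ·
    · · · · # · · · · · ·
    · · · # · · · · · · ·
    · · # · · · · · · · ·
    · # · · · · · · · · ·
    · · · · · · · · · · ·
    · · · · · · · · · · ·
T1:
  2·area = 20
  edge (14, 10)→(0, 4): d=(-14,-6) top-left  bias=+0
  edge (0, 4)→(1, 3): d=(1,-1) top-left  bias=+0
  edge (1, 3)→(14, 10): d=(13,7) right/bottom  bias=-1
    (1,0)@(3, 1): e=[60,0,-40] → ·  [on edge]
    (0,1)@(1, 3): e=[20,0,0] → ·  [on edge]
    (1,2)@(3, 5): e=[4,4,12] → #
    (2,2)@(5, 5): e=[16,6,-2] → ·
    (1,3)@(3, 7): e=[-24,6,38] → ·
    (3,3)@(7, 7): e=[0,10,10] → #  [on edge]
    (4,3)@(9, 7): e=[12,12,-4] → ·
    (3,4)@(7, 9): e=[-28,12,36] → ·
    (10,6)@(21, 13): e=[0,30,-10] → ·  [on edge]
  covered (2 px):
    · · · · · · · · · · ·
    · · · · · · · · · · ·
    · # · · · · · · · · ·
    · · · # · · · · · · ·
    · · · · · · · · · · ·
    · · · · · · · · · · ·
    · · · · · · · · · · ·
    · · · · · · · · · · ·
    · · · · · · · · · · ·
    · · · · · · · · · · ·
    · · · · · · · · · · ·
    · · · · · · · · · · ·

Answer: [[7,3],[6,4],[5,5],[4,6],[3,7],[2,8],[1,9]]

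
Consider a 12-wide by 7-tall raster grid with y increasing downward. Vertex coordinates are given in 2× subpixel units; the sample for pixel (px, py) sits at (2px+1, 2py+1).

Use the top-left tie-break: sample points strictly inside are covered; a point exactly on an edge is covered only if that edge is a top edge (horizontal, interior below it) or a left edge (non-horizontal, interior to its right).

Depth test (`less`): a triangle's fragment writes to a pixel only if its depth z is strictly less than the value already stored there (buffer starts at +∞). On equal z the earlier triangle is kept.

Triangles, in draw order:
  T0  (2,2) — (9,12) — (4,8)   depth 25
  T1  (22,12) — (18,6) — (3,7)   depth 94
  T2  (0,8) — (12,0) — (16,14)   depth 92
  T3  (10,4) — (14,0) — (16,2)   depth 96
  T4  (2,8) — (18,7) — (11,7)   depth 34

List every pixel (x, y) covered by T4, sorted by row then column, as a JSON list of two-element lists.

T0:
  2·area = 22
  edge (2, 2)→(9, 12): d=(7,10) right/bottom  bias=-1
  edge (9, 12)→(4, 8): d=(-5,-4) top-left  bias=+0
  edge (4, 8)→(2, 2): d=(-2,-6) top-left  bias=+0
    (1,2)@(3, 5): e=[11,11,0] → X  [on edge]
    (2,2)@(5, 5): e=[-9,19,12] → .
    (1,3)@(3, 7): e=[25,1,-4] → .
    (2,3)@(5, 7): e=[5,9,8] → X
    (3,3)@(7, 7): e=[-15,17,20] → .
    (2,4)@(5, 9): e=[19,-1,4] → .
    (2,5)@(5, 11): e=[33,-11,0] → .  [on edge]
  covered (2 px):
    . . . . . . . . . . . .
    . . . . . . . . . . . .
    . X . . . . . . . . . .
    . . X . . . . . . . . .
    . . . . . . . . . . . .
    . . . . . . . . . . . .
    . . . . . . . . . . . .
T1:
  2·area = 94  (B↔C swapped to make it positive)
  edge (22, 12)→(3, 7): d=(-19,-5) top-left  bias=+0
  edge (3, 7)→(18, 6): d=(15,-1) top-left  bias=+0
  edge (18, 6)→(22, 12): d=(4,6) right/bottom  bias=-1
    (1,3)@(3, 7): e=[0,0,94] → X  [on edge]
    (2,3)@(5, 7): e=[10,2,82] → X
    (3,3)@(7, 7): e=[20,4,70] → X
    (4,3)@(9, 7): e=[30,6,58] → X
    (5,3)@(11, 7): e=[40,8,46] → X
    (6,3)@(13, 7): e=[50,10,34] → X
    (7,3)@(15, 7): e=[60,12,22] → X
    (8,3)@(17, 7): e=[70,14,10] → X
    (9,3)@(19, 7): e=[80,16,-2] → .
    (1,4)@(3, 9): e=[-38,30,102] → .
    (2,4)@(5, 9): e=[-28,32,90] → .
    (3,4)@(7, 9): e=[-18,34,78] → .
  covered (15 px):
    . . . . . . . . . . . .
    . . . . . . . . . . . .
    . . . . . . . . . . . .
    . X X X X X X X X . . .
    . . . . . X X X X X . .
    . . . . . . . . . X X .
    . . . . . . . . . . . .
T2:
  2·area = 200
  edge (0, 8)→(12, 0): d=(12,-8) top-left  bias=+0
  edge (12, 0)→(16, 14): d=(4,14) right/bottom  bias=-1
  edge (16, 14)→(0, 8): d=(-16,-6) top-left  bias=+0
    (5,0)@(11, 1): e=[4,18,178] → X
    (6,0)@(13, 1): e=[20,-10,190] → .
    (4,1)@(9, 3): e=[12,54,134] → X
    (6,1)@(13, 3): e=[44,-2,158] → .
    (2,2)@(5, 5): e=[4,118,78] → X
    (3,2)@(7, 5): e=[20,90,90] → X
    (6,2)@(13, 5): e=[68,6,126] → X
    (7,2)@(15, 5): e=[84,-22,138] → .
    (1,3)@(3, 7): e=[12,154,34] → X
    (7,3)@(15, 7): e=[108,-14,106] → .
    (1,4)@(3, 9): e=[36,162,2] → X
    (7,4)@(15, 9): e=[132,-6,74] → .
  covered (25 px):
    . . . . . X . . . . . .
    . . . . X X . . . . . .
    . . X X X X X . . . . .
    . X X X X X X . . . . .
    . X X X X X X . . . . .
    . . . . X X X X . . . .
    . . . . . . . X . . . .
T3:
  2·area = 16
  edge (10, 4)→(14, 0): d=(4,-4) top-left  bias=+0
  edge (14, 0)→(16, 2): d=(2,2) right/bottom  bias=-1
  edge (16, 2)→(10, 4): d=(-6,2) right/bottom  bias=-1
    (6,0)@(13, 1): e=[0,4,12] → X  [on edge]
    (7,0)@(15, 1): e=[8,0,8] → .  [on edge]
    (9,0)@(19, 1): e=[24,-8,0] → .  [on edge]
    (5,1)@(11, 3): e=[0,12,4] → X  [on edge]
    (6,1)@(13, 3): e=[8,8,0] → .  [on edge]
    (8,1)@(17, 3): e=[24,0,-8] → .  [on edge]
    (3,2)@(7, 5): e=[-8,24,0] → .  [on edge]
    (4,2)@(9, 5): e=[0,20,-4] → .  [on edge]
    (5,2)@(11, 5): e=[8,16,-8] → .
    (9,2)@(19, 5): e=[40,0,-24] → .  [on edge]
    (0,3)@(1, 7): e=[-24,40,0] → .  [on edge]
    (3,3)@(7, 7): e=[0,28,-12] → .  [on edge]
    (10,3)@(21, 7): e=[56,0,-40] → .  [on edge]
    (2,4)@(5, 9): e=[0,36,-20] → .  [on edge]
    (11,4)@(23, 9): e=[72,0,-56] → .  [on edge]
    (1,5)@(3, 11): e=[0,44,-28] → .  [on edge]
    (0,6)@(1, 13): e=[0,52,-36] → .  [on edge]
  covered (2 px):
    . . . . . . X . . . . .
    . . . . . X . . . . . .
    . . . . . . . . . . . .
    . . . . . . . . . . . .
    . . . . . . . . . . . .
    . . . . . . . . . . . .
    . . . . . . . . . . . .
T4:
  2·area = 7  (B↔C swapped to make it positive)
  edge (2, 8)→(11, 7): d=(9,-1) top-left  bias=+0
  edge (11, 7)→(18, 7): d=(7,0) top-left  bias=+0
  edge (18, 7)→(2, 8): d=(-16,1) right/bottom  bias=-1
    (0,3)@(1, 7): e=[-10,0,17] → .  [on edge]
    (1,3)@(3, 7): e=[-8,0,15] → .  [on edge]
    (2,3)@(5, 7): e=[-6,0,13] → .  [on edge]
    (3,3)@(7, 7): e=[-4,0,11] → .  [on edge]
    (4,3)@(9, 7): e=[-2,0,9] → .  [on edge]
    (5,3)@(11, 7): e=[0,0,7] → X  [on edge]
    (6,3)@(13, 7): e=[2,0,5] → X  [on edge]
    (7,3)@(15, 7): e=[4,0,3] → X  [on edge]
    (8,3)@(17, 7): e=[6,0,1] → X  [on edge]
    (9,3)@(19, 7): e=[8,0,-1] → .  [on edge]
    (10,3)@(21, 7): e=[10,0,-3] → .  [on edge]
    (11,3)@(23, 7): e=[12,0,-5] → .  [on edge]
  covered (4 px):
    . . . . . . . . . . . .
    . . . . . . . . . . . .
    . . . . . . . . . . . .
    . . . . . X X X X . . .
    . . . . . . . . . . . .
    . . . . . . . . . . . .
    . . . . . . . . . . . .

Answer: [[5,3],[6,3],[7,3],[8,3]]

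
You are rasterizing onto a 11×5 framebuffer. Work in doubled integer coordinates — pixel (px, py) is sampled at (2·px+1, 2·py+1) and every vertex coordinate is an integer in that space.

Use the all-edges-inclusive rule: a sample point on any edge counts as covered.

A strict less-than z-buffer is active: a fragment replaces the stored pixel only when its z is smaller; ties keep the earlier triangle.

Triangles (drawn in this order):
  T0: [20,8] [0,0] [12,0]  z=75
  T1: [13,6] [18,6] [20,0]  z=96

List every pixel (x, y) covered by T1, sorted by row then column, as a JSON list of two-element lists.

T0:
  2·area = 96
  edge (20, 8)→(0, 0): d=(-20,-8) inclusive
  edge (0, 0)→(12, 0): d=(12,0) inclusive
  edge (12, 0)→(20, 8): d=(8,8) inclusive
    (1,0)@(3, 1): e=[4,12,80] → #
    (2,0)@(5, 1): e=[20,12,64] → #
    (3,0)@(7, 1): e=[36,12,48] → #
    (4,0)@(9, 1): e=[52,12,32] → #
    (5,0)@(11, 1): e=[68,12,16] → #
    (6,0)@(13, 1): e=[84,12,0] → #  [on edge]
    (7,0)@(15, 1): e=[100,12,-16] → ·
    (1,1)@(3, 3): e=[-36,36,96] → ·
    (2,1)@(5, 3): e=[-20,36,80] → ·
    (3,1)@(7, 3): e=[-4,36,64] → ·
    (4,1)@(9, 3): e=[12,36,48] → #
    (7,1)@(15, 3): e=[60,36,0] → #  [on edge]
    (8,2)@(17, 5): e=[36,60,0] → #  [on edge]
    (9,3)@(19, 7): e=[12,84,0] → #  [on edge]
    (10,4)@(21, 9): e=[-12,108,0] → ·  [on edge]
  covered (14 px):
    · # # # # # # · · · ·
    · · · · # # # # · · ·
    · · · · · · # # # · ·
    · · · · · · · · · # ·
    · · · · · · · · · · ·
T1:
  2·area = 30  (B↔C swapped to make it positive)
  edge (13, 6)→(20, 0): d=(7,-6) inclusive
  edge (20, 0)→(18, 6): d=(-2,6) inclusive
  edge (18, 6)→(13, 6): d=(-5,0) inclusive
    (9,0)@(19, 1): e=[1,4,25] → #
    (10,0)@(21, 1): e=[13,-8,25] → ·
    (8,1)@(17, 3): e=[3,12,15] → #
    (9,1)@(19, 3): e=[15,0,15] → #  [on edge]
    (10,1)@(21, 3): e=[27,-12,15] → ·
    (7,2)@(15, 5): e=[5,20,5] → #
    (9,2)@(19, 5): e=[29,-4,5] → ·
    (7,3)@(15, 7): e=[19,16,-5] → ·
    (8,3)@(17, 7): e=[31,4,-5] → ·
    (8,4)@(17, 9): e=[45,0,-15] → ·  [on edge]
  covered (5 px):
    · · · · · · · · · # ·
    · · · · · · · · # # ·
    · · · · · · · # # · ·
    · · · · · · · · · · ·
    · · · · · · · · · · ·

Result: [[9,0],[8,1],[9,1],[7,2],[8,2]]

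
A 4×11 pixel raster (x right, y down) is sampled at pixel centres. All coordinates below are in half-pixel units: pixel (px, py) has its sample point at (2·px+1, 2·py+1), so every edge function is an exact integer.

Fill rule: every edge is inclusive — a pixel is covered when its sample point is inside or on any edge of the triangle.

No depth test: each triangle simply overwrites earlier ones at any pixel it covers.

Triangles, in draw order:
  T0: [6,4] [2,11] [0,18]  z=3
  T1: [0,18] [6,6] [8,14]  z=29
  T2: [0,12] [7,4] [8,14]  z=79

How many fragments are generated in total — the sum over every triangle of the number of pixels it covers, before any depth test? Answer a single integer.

T0:
  2·area = 14  (B↔C swapped to make it positive)
  edge (6, 4)→(0, 18): d=(-6,14) inclusive
  edge (0, 18)→(2, 11): d=(2,-7) inclusive
  edge (2, 11)→(6, 4): d=(4,-7) inclusive
    (1,5)@(3, 11): e=[0,7,7] → X  [on edge]
    (2,5)@(5, 11): e=[-28,21,21] → .
    (1,6)@(3, 13): e=[-12,11,15] → .
    (0,7)@(1, 15): e=[4,1,9] → X
    (1,7)@(3, 15): e=[-24,15,23] → .
    (0,8)@(1, 17): e=[-8,5,17] → .
  covered (2 px):
    . . . .
    . . . .
    . . . .
    . . . .
    . . . .
    . X . .
    . . . .
    X . . .
    . . . .
    . . . .
    . . . .
T1:
  2·area = 72
  edge (0, 18)→(6, 6): d=(6,-12) inclusive
  edge (6, 6)→(8, 14): d=(2,8) inclusive
  edge (8, 14)→(0, 18): d=(-8,4) inclusive
    (2,4)@(5, 9): e=[6,14,52] → X
    (3,4)@(7, 9): e=[30,-2,44] → .
    (2,5)@(5, 11): e=[18,18,36] → X
    (3,5)@(7, 11): e=[42,2,28] → X
    (1,6)@(3, 13): e=[6,38,28] → X
    (1,7)@(3, 15): e=[18,42,12] → X
    (3,7)@(7, 15): e=[66,10,-4] → .
    (0,8)@(1, 17): e=[6,62,4] → X
    (1,8)@(3, 17): e=[30,46,-4] → .
    (2,8)@(5, 17): e=[54,30,-12] → .
    (0,9)@(1, 19): e=[18,66,-12] → .
  covered (9 px):
    . . . .
    . . . .
    . . . .
    . . . .
    . . X .
    . . X X
    . X X X
    . X X .
    X . . .
    . . . .
    . . . .
T2:
  2·area = 78
  edge (0, 12)→(7, 4): d=(7,-8) inclusive
  edge (7, 4)→(8, 14): d=(1,10) inclusive
  edge (8, 14)→(0, 12): d=(-8,-2) inclusive
    (3,2)@(7, 5): e=[7,1,70] → X
    (2,3)@(5, 7): e=[5,23,50] → X
    (1,4)@(3, 9): e=[3,45,30] → X
    (0,5)@(1, 11): e=[1,67,10] → X
    (0,6)@(1, 13): e=[15,69,-6] → .
    (1,6)@(3, 13): e=[31,49,-2] → .
    (2,6)@(5, 13): e=[47,29,2] → X
    (2,7)@(5, 15): e=[61,31,-14] → .
    (3,7)@(7, 15): e=[77,11,-10] → .
  covered (12 px):
    . . . .
    . . . .
    . . . X
    . . X X
    . X X X
    X X X X
    . . X X
    . . . .
    . . . .
    . . . .
    . . . .

Result: 23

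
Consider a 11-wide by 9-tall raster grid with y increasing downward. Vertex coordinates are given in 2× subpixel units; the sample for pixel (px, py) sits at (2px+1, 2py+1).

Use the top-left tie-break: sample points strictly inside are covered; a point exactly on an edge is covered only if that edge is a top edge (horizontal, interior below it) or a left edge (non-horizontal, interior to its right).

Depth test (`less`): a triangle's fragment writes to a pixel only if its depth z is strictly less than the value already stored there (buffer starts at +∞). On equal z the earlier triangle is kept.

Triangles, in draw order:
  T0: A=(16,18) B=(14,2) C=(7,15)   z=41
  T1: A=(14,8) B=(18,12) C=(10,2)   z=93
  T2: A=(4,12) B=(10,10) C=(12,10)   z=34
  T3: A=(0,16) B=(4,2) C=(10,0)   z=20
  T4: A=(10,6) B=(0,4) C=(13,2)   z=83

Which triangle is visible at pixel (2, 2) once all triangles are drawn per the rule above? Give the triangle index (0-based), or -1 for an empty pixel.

T0:
  2·area = 138  (B↔C swapped to make it positive)
  edge (16, 18)→(7, 15): d=(-9,-3) top-left  bias=+0
  edge (7, 15)→(14, 2): d=(7,-13) top-left  bias=+0
  edge (14, 2)→(16, 18): d=(2,16) right/bottom  bias=-1
    (6,2)@(13, 5): e=[108,8,22] → #
    (7,2)@(15, 5): e=[114,34,-10] → ·
    (6,3)@(13, 7): e=[90,22,26] → #
    (7,3)@(15, 7): e=[96,48,-6] → ·
    (5,4)@(11, 9): e=[66,10,62] → #
    (7,4)@(15, 9): e=[78,62,-2] → ·
    (5,5)@(11, 11): e=[48,24,66] → #
    (7,5)@(15, 11): e=[60,76,2] → #
    (8,5)@(17, 11): e=[66,102,-30] → ·
    (0,6)@(1, 13): e=[0,-92,230] → ·  [on edge]
    (4,6)@(9, 13): e=[24,12,102] → #
    (8,6)@(17, 13): e=[48,116,-26] → ·
    (3,7)@(7, 15): e=[0,0,138] → #  [on edge]
    (6,8)@(13, 17): e=[0,92,46] → #  [on edge]
  covered (18 px):
    · · · · · · · · · · ·
    · · · · · · · · · · ·
    · · · · · · # · · · ·
    · · · · · · # · · · ·
    · · · · · # # · · · ·
    · · · · · # # # · · ·
    · · · · # # # # · · ·
    · · · # # # # # · · ·
    · · · · · · # # · · ·
T1:
  2·area = 8  (B↔C swapped to make it positive)
  edge (14, 8)→(10, 2): d=(-4,-6) top-left  bias=+0
  edge (10, 2)→(18, 12): d=(8,10) right/bottom  bias=-1
  edge (18, 12)→(14, 8): d=(-4,-4) top-left  bias=+0
    (3,0)@(7, 1): e=[-14,22,0] → ·  [on edge]
    (4,1)@(9, 3): e=[-10,18,0] → ·  [on edge]
    (5,2)@(11, 5): e=[-6,14,0] → ·  [on edge]
    (6,3)@(13, 7): e=[-2,10,0] → ·  [on edge]
    (7,4)@(15, 9): e=[2,6,0] → #  [on edge]
    (8,4)@(17, 9): e=[14,-14,8] → ·
    (7,5)@(15, 11): e=[-6,22,-8] → ·
    (8,5)@(17, 11): e=[6,2,0] → #  [on edge]
    (9,5)@(19, 11): e=[18,-18,8] → ·
    (8,6)@(17, 13): e=[-2,18,-8] → ·
    (9,6)@(19, 13): e=[10,-2,0] → ·  [on edge]
    (10,7)@(21, 15): e=[14,-6,0] → ·  [on edge]
  covered (2 px):
    · · · · · · · · · · ·
    · · · · · · · · · · ·
    · · · · · · · · · · ·
    · · · · · · · · · · ·
    · · · · · · · # · · ·
    · · · · · · · · # · ·
    · · · · · · · · · · ·
    · · · · · · · · · · ·
    · · · · · · · · · · ·
T2:
  2·area = 4
  edge (4, 12)→(10, 10): d=(6,-2) top-left  bias=+0
  edge (10, 10)→(12, 10): d=(2,0) top-left  bias=+0
  edge (12, 10)→(4, 12): d=(-8,2) right/bottom  bias=-1
    (9,3)@(19, 7): e=[0,-6,10] → ·  [on edge]
    (6,4)@(13, 9): e=[0,-2,6] → ·  [on edge]
    (3,5)@(7, 11): e=[0,2,2] → #  [on edge]
    (4,5)@(9, 11): e=[4,2,-2] → ·
    (0,6)@(1, 13): e=[0,6,-2] → ·  [on edge]
    (3,6)@(7, 13): e=[12,6,-14] → ·
  covered (1 px):
    · · · · · · · · · · ·
    · · · · · · · · · · ·
    · · · · · · · · · · ·
    · · · · · · · · · · ·
    · · · · · · · · · · ·
    · · · # · · · · · · ·
    · · · · · · · · · · ·
    · · · · · · · · · · ·
    · · · · · · · · · · ·
T3:
  2·area = 76
  edge (0, 16)→(4, 2): d=(4,-14) top-left  bias=+0
  edge (4, 2)→(10, 0): d=(6,-2) top-left  bias=+0
  edge (10, 0)→(0, 16): d=(-10,16) right/bottom  bias=-1
    (3,0)@(7, 1): e=[38,0,38] → #  [on edge]
    (4,0)@(9, 1): e=[66,4,6] → #
    (5,0)@(11, 1): e=[94,8,-26] → ·
    (0,1)@(1, 3): e=[-38,0,114] → ·  [on edge]
    (2,1)@(5, 3): e=[18,8,50] → #
    (4,1)@(9, 3): e=[74,16,-14] → ·
    (2,2)@(5, 5): e=[26,20,30] → #
    (3,2)@(7, 5): e=[54,24,-2] → ·
    (1,3)@(3, 7): e=[6,28,42] → #
    (3,3)@(7, 7): e=[62,36,-22] → ·
    (1,4)@(3, 9): e=[14,40,22] → #
    (2,4)@(5, 9): e=[42,44,-10] → ·
  covered (10 px):
    · · · # # · · · · · ·
    · · # # · · · · · · ·
    · · # · · · · · · · ·
    · # # · · · · · · · ·
    · # · · · · · · · · ·
    · # · · · · · · · · ·
    # · · · · · · · · · ·
    · · · · · · · · · · ·
    · · · · · · · · · · ·
T4:
  2·area = 46
  edge (10, 6)→(0, 4): d=(-10,-2) top-left  bias=+0
  edge (0, 4)→(13, 2): d=(13,-2) top-left  bias=+0
  edge (13, 2)→(10, 6): d=(-3,4) right/bottom  bias=-1
    (3,1)@(7, 3): e=[24,1,21] → #
    (4,1)@(9, 3): e=[28,5,13] → #
    (5,1)@(11, 3): e=[32,9,5] → #
    (6,1)@(13, 3): e=[36,13,-3] → ·
    (2,2)@(5, 5): e=[0,23,23] → #  [on edge]
    (5,2)@(11, 5): e=[12,35,-1] → ·
    (2,3)@(5, 7): e=[-20,49,17] → ·
    (3,3)@(7, 7): e=[-16,53,9] → ·
    (4,3)@(9, 7): e=[-12,57,1] → ·
    (7,3)@(15, 7): e=[0,69,-23] → ·  [on edge]
  covered (6 px):
    · · · · · · · · · · ·
    · · · # # # · · · · ·
    · · # # # · · · · · ·
    · · · · · · · · · · ·
    · · · · · · · · · · ·
    · · · · · · · · · · ·
    · · · · · · · · · · ·
    · · · · · · · · · · ·
    · · · · · · · · · · ·

Z-buffer (winner per pixel, '.' = empty):
  . . . 3 3 . . . . . .
  . . 3 3 4 4 . . . . .
  . . 3 4 4 . 0 . . . .
  . 3 3 . . . 0 . . . .
  . 3 . . . 0 0 1 . . .
  . 3 . 2 . 0 0 0 1 . .
  3 . . . 0 0 0 0 . . .
  . . . 0 0 0 0 0 . . .
  . . . . . . 0 0 . . .

Answer: 3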